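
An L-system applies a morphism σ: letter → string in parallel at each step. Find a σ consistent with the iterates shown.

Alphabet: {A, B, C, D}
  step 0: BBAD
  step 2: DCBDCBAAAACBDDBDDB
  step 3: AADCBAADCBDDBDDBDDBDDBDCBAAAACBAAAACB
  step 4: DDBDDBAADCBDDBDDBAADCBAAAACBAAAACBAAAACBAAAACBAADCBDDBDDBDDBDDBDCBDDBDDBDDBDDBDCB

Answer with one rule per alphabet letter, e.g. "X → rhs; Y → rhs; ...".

A->DDB, B->CB, C->D, D->AA

  step 3 ⇒ step 4: AADCBAADCBDDBDDBDDBDDBDCBAAAACBAAAACB ⇒ DDB·DDB·AA·D·CB·DDB·DDB·AA·D·CB·AA·AA·CB·AA·AA·CB·AA·AA·CB·AA·AA·CB·AA·D·CB·DDB·DDB·DDB·DDB·D·CB·DDB·DDB·DDB·DDB·D·CB
    A ↦ DDB
    B ↦ CB
    C ↦ D
    D ↦ AA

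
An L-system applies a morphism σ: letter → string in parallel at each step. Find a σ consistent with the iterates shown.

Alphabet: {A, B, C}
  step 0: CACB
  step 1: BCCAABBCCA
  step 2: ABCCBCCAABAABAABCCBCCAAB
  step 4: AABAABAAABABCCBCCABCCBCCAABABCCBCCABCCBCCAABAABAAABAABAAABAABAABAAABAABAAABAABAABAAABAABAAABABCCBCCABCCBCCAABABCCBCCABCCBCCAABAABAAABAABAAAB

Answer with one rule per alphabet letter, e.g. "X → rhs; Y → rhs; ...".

A->AAB, B->A, C->BCC

  step 1 ⇒ step 2: BCCAABBCCA ⇒ A·BCC·BCC·AAB·AAB·A·A·BCC·BCC·AAB
    A ↦ AAB
    B ↦ A
    C ↦ BCC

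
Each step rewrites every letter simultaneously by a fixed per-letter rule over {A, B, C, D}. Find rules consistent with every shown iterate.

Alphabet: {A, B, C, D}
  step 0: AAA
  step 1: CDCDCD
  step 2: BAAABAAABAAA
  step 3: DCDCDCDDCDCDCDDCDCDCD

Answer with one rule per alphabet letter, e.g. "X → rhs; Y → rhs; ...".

A->CD, B->D, C->BA, D->AA

  step 2 ⇒ step 3: BAAABAAABAAA ⇒ D·CD·CD·CD·D·CD·CD·CD·D·CD·CD·CD
    A ↦ CD
    B ↦ D
  step 1 ⇒ step 2: CDCDCD ⇒ BA·AA·BA·AA·BA·AA
    C ↦ BA
  step 1 ⇒ step 2: CDCDCD ⇒ BA·AA·BA·AA·BA·AA
    D ↦ AA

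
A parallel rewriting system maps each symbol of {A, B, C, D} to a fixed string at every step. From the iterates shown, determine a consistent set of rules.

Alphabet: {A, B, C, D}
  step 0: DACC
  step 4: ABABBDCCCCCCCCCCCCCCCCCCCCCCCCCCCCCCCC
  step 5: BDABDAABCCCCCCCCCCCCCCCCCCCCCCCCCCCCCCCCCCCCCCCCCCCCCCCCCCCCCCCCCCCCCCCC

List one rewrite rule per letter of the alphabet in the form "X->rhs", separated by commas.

  step 4 ⇒ step 5: ABABBDCCCCCCCCCCCCCCCCCCCCCCCCCCCCCCCC ⇒ BD·A·BD·A·A·B·CC·CC·CC·CC·CC·CC·CC·CC·CC·CC·CC·CC·CC·CC·CC·CC·CC·CC·CC·CC·CC·CC·CC·CC·CC·CC·CC·CC·CC·CC·CC·CC
    A ↦ BD
    B ↦ A
    C ↦ CC
    D ↦ B

A->BD, B->A, C->CC, D->B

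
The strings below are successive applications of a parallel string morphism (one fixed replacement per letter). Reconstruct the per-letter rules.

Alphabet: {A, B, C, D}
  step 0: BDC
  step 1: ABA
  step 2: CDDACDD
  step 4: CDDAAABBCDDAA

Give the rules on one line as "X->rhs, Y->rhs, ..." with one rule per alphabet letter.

  step 1 ⇒ step 2: ABA ⇒ CDD·A·CDD
    A ↦ CDD
    B ↦ A
  step 0 ⇒ step 1: BDC ⇒ A·B·A
    C ↦ A
  step 0 ⇒ step 1: BDC ⇒ A·B·A
    D ↦ B

A->CDD, B->A, C->A, D->B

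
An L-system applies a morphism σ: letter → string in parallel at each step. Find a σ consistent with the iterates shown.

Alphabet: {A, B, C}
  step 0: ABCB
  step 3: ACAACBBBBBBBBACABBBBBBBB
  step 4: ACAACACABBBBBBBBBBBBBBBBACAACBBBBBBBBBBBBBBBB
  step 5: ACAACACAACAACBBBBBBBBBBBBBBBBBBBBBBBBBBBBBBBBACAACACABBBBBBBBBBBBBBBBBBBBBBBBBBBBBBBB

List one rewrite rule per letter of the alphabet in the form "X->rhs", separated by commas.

A->AC, B->BB, C->A

  step 4 ⇒ step 5: ACAACACABBBBBBBBBBBBBBBBACAACBBBBBBBBBBBBBBBB ⇒ AC·A·AC·AC·A·AC·A·AC·BB·BB·BB·BB·BB·BB·BB·BB·BB·BB·BB·BB·BB·BB·BB·BB·AC·A·AC·AC·A·BB·BB·BB·BB·BB·BB·BB·BB·BB·BB·BB·BB·BB·BB·BB·BB
    A ↦ AC
    B ↦ BB
    C ↦ A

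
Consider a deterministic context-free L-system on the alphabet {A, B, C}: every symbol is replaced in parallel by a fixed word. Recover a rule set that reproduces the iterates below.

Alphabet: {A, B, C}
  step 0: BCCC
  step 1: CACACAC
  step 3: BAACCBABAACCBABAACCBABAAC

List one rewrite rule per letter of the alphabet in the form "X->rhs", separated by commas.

A->BA, B->C, C->AC

  step 0 ⇒ step 1: BCCC ⇒ C·AC·AC·AC
    B ↦ C
    C ↦ AC
    A ↦ BA  (constrained at step 1)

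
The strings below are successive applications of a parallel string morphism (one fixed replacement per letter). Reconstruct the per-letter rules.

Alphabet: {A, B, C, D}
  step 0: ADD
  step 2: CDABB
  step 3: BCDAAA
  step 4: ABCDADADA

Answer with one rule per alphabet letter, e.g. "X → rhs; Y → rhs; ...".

  step 3 ⇒ step 4: BCDAAA ⇒ A·B·C·DA·DA·DA
    A ↦ DA
    B ↦ A
    C ↦ B
    D ↦ C

A->DA, B->A, C->B, D->C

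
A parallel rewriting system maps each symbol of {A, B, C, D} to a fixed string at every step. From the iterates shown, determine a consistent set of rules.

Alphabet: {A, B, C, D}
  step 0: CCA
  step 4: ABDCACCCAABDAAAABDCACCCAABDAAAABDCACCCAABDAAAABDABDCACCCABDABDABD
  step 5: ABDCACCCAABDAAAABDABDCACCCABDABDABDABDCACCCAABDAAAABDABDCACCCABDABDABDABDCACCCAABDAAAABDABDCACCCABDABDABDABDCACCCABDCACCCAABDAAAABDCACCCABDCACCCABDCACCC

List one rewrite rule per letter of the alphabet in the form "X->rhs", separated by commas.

A->ABD, B->CA, C->A, D->CCC

  step 4 ⇒ step 5: ABDCACCCAABDAAAABDCACCCAABDAAAABDCACCCAABDAAAABDABDCACCCABDABDABD ⇒ ABD·CA·CCC·A·ABD·A·A·A·ABD·ABD·CA·CCC·ABD·ABD·ABD·ABD·CA·CCC·A·ABD·A·A·A·ABD·ABD·CA·CCC·ABD·ABD·ABD·ABD·CA·CCC·A·ABD·A·A·A·ABD·ABD·CA·CCC·ABD·ABD·ABD·ABD·CA·CCC·ABD·CA·CCC·A·ABD·A·A·A·ABD·CA·CCC·ABD·CA·CCC·ABD·CA·CCC
    A ↦ ABD
    B ↦ CA
    C ↦ A
    D ↦ CCC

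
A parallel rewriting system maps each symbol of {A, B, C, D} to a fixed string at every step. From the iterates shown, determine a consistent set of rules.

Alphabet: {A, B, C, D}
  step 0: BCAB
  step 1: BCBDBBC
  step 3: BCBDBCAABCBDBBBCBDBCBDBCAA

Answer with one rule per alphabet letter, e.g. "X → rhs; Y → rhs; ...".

A->B, B->BC, C->BD, D->AA

  step 0 ⇒ step 1: BCAB ⇒ BC·BD·B·BC
    A ↦ B
    B ↦ BC
    C ↦ BD
    D ↦ AA  (constrained at step 1)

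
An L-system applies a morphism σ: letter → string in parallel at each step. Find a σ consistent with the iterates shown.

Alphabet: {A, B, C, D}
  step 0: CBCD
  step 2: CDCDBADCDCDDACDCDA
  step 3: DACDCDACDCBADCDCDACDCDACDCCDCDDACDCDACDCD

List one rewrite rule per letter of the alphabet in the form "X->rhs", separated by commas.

  step 2 ⇒ step 3: CDCDBADCDCDDACDCDA ⇒ DA·CDC·DA·CDC·BA·D·CDC·DA·CDC·DA·CDC·CDC·D·DA·CDC·DA·CDC·D
    A ↦ D
    B ↦ BA
    C ↦ DA
    D ↦ CDC

A->D, B->BA, C->DA, D->CDC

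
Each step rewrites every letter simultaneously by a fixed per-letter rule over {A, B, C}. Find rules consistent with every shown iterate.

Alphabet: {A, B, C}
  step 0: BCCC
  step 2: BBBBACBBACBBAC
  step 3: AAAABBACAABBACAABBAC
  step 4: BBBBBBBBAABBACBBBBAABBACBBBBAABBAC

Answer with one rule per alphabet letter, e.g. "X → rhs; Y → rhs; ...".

  step 3 ⇒ step 4: AAAABBACAABBACAABBAC ⇒ BB·BB·BB·BB·A·A·BB·AC·BB·BB·A·A·BB·AC·BB·BB·A·A·BB·AC
    A ↦ BB
    B ↦ A
    C ↦ AC

A->BB, B->A, C->AC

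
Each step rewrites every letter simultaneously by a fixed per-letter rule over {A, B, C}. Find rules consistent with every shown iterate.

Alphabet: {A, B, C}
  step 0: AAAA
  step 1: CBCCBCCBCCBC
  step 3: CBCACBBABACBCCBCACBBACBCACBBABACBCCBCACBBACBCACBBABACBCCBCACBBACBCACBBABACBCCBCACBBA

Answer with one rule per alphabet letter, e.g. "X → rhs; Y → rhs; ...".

A->CBC, B->BA, C->ACB

  step 0 ⇒ step 1: AAAA ⇒ CBC·CBC·CBC·CBC
    A ↦ CBC
    B ↦ BA  (constrained at step 1)
    C ↦ ACB  (constrained at step 1)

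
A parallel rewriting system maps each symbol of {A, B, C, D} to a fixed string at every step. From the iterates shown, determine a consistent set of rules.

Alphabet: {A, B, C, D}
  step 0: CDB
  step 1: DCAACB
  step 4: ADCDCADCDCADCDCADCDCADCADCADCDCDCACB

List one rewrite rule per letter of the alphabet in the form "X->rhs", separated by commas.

A->DC, B->ACB, C->DC, D->A

  step 0 ⇒ step 1: CDB ⇒ DC·A·ACB
    B ↦ ACB
    C ↦ DC
    D ↦ A
    A ↦ DC  (constrained at step 1)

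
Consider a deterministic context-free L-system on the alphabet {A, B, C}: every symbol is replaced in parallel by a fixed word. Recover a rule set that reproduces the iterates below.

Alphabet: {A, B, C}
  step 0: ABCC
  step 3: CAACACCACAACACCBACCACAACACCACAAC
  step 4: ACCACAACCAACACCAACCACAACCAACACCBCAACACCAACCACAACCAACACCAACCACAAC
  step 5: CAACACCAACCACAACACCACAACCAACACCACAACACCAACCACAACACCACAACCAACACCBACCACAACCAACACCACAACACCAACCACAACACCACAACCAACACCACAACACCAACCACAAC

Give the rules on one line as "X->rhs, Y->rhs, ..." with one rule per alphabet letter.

  step 4 ⇒ step 5: ACCACAACCAACACCAACCACAACCAACACCBCAACACCAACCACAACCAACACCAACCACAAC ⇒ CA·AC·AC·CA·AC·CA·CA·AC·AC·CA·CA·AC·CA·AC·AC·CA·CA·AC·AC·CA·AC·CA·CA·AC·AC·CA·CA·AC·CA·AC·AC·CB·AC·CA·CA·AC·CA·AC·AC·CA·CA·AC·AC·CA·AC·CA·CA·AC·AC·CA·CA·AC·CA·AC·AC·CA·CA·AC·AC·CA·AC·CA·CA·AC
    A ↦ CA
    B ↦ CB
    C ↦ AC

A->CA, B->CB, C->AC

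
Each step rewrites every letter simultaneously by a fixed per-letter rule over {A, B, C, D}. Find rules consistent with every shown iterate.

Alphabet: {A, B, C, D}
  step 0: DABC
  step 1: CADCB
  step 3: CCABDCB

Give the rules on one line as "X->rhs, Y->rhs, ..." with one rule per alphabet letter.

A->D, B->C, C->B, D->CA

  step 0 ⇒ step 1: DABC ⇒ CA·D·C·B
    A ↦ D
    B ↦ C
    C ↦ B
    D ↦ CA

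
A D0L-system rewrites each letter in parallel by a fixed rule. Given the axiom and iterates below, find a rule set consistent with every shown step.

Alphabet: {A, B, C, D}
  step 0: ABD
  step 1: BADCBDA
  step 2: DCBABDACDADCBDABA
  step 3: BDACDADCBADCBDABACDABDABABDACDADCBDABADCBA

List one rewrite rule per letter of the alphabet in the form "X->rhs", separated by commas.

A->BA, B->DC, C->CDA, D->BDA

  step 2 ⇒ step 3: DCBABDACDADCBDABA ⇒ BDA·CDA·DC·BA·DC·BDA·BA·CDA·BDA·BA·BDA·CDA·DC·BDA·BA·DC·BA
    A ↦ BA
    B ↦ DC
    C ↦ CDA
    D ↦ BDA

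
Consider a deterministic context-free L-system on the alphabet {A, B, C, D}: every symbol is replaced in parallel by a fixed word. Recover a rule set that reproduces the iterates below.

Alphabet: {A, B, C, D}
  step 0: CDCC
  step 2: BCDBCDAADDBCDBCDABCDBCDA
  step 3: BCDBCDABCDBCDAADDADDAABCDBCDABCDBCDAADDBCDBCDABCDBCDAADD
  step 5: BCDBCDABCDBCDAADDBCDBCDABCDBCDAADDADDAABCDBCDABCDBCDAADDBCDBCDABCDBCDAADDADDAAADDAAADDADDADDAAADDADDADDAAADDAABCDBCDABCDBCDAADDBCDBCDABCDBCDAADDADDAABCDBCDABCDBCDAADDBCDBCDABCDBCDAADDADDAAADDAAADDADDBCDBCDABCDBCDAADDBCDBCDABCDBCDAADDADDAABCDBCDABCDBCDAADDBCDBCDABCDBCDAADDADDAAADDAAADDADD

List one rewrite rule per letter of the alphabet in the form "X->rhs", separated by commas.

  step 2 ⇒ step 3: BCDBCDAADDBCDBCDABCDBCDA ⇒ BCD·BCD·A·BCD·BCD·A·ADD·ADD·A·A·BCD·BCD·A·BCD·BCD·A·ADD·BCD·BCD·A·BCD·BCD·A·ADD
    A ↦ ADD
    B ↦ BCD
    C ↦ BCD
    D ↦ A

A->ADD, B->BCD, C->BCD, D->A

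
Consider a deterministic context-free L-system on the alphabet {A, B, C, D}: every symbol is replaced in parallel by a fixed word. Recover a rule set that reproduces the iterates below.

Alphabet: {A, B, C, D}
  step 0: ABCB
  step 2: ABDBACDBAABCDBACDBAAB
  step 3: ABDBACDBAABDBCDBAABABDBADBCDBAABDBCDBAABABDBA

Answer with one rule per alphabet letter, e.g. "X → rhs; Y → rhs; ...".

  step 2 ⇒ step 3: ABDBACDBAABCDBACDBAAB ⇒ AB·DBA·C·DBA·AB·DB·C·DBA·AB·AB·DBA·DB·C·DBA·AB·DB·C·DBA·AB·AB·DBA
    A ↦ AB
    B ↦ DBA
    C ↦ DB
    D ↦ C

A->AB, B->DBA, C->DB, D->C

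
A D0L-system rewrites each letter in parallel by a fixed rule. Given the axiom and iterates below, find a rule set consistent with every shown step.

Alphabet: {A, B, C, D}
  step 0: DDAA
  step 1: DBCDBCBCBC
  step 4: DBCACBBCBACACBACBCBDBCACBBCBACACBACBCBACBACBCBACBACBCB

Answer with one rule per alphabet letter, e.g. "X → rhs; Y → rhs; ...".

A->BC, B->AC, C->B, D->DBC

  step 0 ⇒ step 1: DDAA ⇒ DBC·DBC·BC·BC
    A ↦ BC
    D ↦ DBC
    B ↦ AC  (constrained at step 1)
    C ↦ B  (constrained at step 1)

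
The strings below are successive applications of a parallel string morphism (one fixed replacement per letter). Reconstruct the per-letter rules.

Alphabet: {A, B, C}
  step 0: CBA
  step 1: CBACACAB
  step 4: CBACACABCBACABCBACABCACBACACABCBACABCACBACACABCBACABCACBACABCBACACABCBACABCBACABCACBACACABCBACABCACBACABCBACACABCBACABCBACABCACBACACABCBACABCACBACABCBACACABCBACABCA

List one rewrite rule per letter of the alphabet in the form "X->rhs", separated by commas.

  step 0 ⇒ step 1: CBA ⇒ CBA·CA·CAB
    A ↦ CAB
    B ↦ CA
    C ↦ CBA

A->CAB, B->CA, C->CBA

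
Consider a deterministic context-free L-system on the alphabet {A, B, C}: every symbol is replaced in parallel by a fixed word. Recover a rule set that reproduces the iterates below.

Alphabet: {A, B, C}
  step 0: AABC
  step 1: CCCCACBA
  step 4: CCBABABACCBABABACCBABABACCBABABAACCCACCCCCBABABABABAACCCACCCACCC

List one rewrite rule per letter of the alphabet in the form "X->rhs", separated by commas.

  step 0 ⇒ step 1: AABC ⇒ CC·CC·AC·BA
    A ↦ CC
    B ↦ AC
    C ↦ BA

A->CC, B->AC, C->BA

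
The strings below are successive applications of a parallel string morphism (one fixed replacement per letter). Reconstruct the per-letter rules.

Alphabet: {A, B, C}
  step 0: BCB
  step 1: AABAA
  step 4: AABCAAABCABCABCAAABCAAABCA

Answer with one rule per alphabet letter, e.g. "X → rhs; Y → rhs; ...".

  step 0 ⇒ step 1: BCB ⇒ AA·B·AA
    B ↦ AA
    C ↦ B
    A ↦ CA  (constrained at step 1)

A->CA, B->AA, C->B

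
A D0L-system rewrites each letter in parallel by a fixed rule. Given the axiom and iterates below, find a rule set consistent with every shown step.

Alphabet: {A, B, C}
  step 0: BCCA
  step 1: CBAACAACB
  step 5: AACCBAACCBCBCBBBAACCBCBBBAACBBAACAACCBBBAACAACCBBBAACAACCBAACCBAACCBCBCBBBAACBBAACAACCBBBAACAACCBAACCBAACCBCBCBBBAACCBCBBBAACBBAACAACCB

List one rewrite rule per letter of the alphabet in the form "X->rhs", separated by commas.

  step 0 ⇒ step 1: BCCA ⇒ CB·AAC·AAC·B
    A ↦ B
    B ↦ CB
    C ↦ AAC

A->B, B->CB, C->AAC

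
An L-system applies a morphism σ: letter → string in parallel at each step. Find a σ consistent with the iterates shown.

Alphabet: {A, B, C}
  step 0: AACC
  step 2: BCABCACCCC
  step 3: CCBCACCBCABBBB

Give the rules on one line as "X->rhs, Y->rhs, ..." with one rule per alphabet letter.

  step 2 ⇒ step 3: BCABCACCCC ⇒ CC·B·CA·CC·B·CA·B·B·B·B
    A ↦ CA
    B ↦ CC
    C ↦ B

A->CA, B->CC, C->B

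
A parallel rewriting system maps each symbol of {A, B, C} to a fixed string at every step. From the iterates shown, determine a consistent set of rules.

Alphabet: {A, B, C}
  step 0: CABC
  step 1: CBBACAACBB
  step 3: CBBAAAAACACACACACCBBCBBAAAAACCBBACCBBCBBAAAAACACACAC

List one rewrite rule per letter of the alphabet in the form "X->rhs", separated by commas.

A->AC, B->AA, C->CBB

  step 0 ⇒ step 1: CABC ⇒ CBB·AC·AA·CBB
    A ↦ AC
    B ↦ AA
    C ↦ CBB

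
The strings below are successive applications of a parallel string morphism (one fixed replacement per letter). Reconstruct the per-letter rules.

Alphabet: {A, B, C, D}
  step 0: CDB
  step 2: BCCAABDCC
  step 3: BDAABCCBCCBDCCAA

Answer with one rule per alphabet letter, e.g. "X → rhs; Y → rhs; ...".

  step 2 ⇒ step 3: BCCAABDCC ⇒ BD·A·A·BCC·BCC·BD·CC·A·A
    A ↦ BCC
    B ↦ BD
    C ↦ A
    D ↦ CC

A->BCC, B->BD, C->A, D->CC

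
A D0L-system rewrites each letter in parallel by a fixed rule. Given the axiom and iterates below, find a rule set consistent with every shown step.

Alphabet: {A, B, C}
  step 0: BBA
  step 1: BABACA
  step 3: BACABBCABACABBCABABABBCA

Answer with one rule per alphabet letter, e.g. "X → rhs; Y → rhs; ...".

A->CA, B->BA, C->BB

  step 0 ⇒ step 1: BBA ⇒ BA·BA·CA
    A ↦ CA
    B ↦ BA
    C ↦ BB  (constrained at step 1)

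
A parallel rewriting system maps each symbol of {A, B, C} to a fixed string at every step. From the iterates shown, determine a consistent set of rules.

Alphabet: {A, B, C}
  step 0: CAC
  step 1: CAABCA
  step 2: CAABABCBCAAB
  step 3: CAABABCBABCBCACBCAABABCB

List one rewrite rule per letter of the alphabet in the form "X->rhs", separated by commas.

  step 2 ⇒ step 3: CAABABCBCAAB ⇒ CA·AB·AB·CB·AB·CB·CA·CB·CA·AB·AB·CB
    A ↦ AB
    B ↦ CB
    C ↦ CA

A->AB, B->CB, C->CA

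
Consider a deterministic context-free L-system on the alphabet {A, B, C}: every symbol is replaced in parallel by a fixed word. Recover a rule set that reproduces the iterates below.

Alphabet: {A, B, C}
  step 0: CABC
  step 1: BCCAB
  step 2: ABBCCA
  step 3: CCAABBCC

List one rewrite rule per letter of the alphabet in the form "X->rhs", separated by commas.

A->CC, B->A, C->B

  step 2 ⇒ step 3: ABBCCA ⇒ CC·A·A·B·B·CC
    A ↦ CC
    B ↦ A
    C ↦ B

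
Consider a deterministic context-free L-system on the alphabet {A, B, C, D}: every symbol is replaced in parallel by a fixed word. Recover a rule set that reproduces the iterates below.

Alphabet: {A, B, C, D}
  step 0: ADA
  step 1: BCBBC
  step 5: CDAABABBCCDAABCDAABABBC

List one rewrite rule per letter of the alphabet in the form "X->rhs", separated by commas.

  step 0 ⇒ step 1: ADA ⇒ BC·B·BC
    A ↦ BC
    D ↦ B
    B ↦ CD  (constrained at step 1)
    C ↦ A  (constrained at step 1)

A->BC, B->CD, C->A, D->B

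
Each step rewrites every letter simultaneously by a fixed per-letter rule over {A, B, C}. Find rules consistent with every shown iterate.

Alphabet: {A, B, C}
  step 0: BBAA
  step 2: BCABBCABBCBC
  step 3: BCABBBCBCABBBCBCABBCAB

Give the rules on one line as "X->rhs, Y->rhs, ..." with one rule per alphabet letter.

A->B, B->BC, C->AB

  step 2 ⇒ step 3: BCABBCABBCBC ⇒ BC·AB·B·BC·BC·AB·B·BC·BC·AB·BC·AB
    A ↦ B
    B ↦ BC
    C ↦ AB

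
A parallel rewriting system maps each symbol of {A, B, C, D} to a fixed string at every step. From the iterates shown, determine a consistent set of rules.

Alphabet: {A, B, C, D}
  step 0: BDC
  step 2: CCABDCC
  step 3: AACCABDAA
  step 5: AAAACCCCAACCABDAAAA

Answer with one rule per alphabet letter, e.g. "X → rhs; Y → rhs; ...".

  step 2 ⇒ step 3: CCABDCC ⇒ A·A·CC·A·BD·A·A
    A ↦ CC
    B ↦ A
    C ↦ A
    D ↦ BD

A->CC, B->A, C->A, D->BD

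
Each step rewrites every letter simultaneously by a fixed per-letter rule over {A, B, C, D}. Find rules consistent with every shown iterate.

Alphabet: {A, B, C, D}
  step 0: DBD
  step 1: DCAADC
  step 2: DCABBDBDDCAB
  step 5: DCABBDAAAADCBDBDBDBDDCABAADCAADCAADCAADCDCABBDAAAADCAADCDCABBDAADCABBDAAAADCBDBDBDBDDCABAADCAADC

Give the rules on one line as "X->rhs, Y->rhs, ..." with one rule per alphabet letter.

A->BD, B->AA, C->AB, D->DC

  step 1 ⇒ step 2: DCAADC ⇒ DC·AB·BD·BD·DC·AB
    A ↦ BD
    C ↦ AB
    D ↦ DC
  step 0 ⇒ step 1: DBD ⇒ DC·AA·DC
    B ↦ AA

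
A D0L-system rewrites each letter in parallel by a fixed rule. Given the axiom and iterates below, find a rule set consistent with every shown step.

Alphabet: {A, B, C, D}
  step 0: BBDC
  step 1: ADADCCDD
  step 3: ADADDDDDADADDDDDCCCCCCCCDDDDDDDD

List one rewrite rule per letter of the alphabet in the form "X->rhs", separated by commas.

A->BB, B->AD, C->DD, D->CC

  step 0 ⇒ step 1: BBDC ⇒ AD·AD·CC·DD
    B ↦ AD
    C ↦ DD
    D ↦ CC
    A ↦ BB  (constrained at step 1)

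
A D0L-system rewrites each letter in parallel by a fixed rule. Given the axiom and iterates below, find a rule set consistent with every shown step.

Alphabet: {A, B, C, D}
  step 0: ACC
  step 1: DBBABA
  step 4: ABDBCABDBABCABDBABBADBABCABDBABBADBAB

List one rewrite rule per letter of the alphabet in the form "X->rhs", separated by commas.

A->DB, B->AB, C->BA, D->C

  step 0 ⇒ step 1: ACC ⇒ DB·BA·BA
    A ↦ DB
    C ↦ BA
    B ↦ AB  (constrained at step 1)
    D ↦ C  (constrained at step 1)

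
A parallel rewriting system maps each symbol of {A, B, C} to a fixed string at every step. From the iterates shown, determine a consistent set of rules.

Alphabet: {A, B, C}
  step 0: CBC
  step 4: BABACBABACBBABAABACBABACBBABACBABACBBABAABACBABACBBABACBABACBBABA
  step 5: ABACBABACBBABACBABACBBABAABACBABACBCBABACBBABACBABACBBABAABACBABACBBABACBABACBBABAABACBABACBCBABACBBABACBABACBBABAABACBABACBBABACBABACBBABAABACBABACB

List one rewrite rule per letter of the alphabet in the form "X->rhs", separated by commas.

A->CB, B->ABA, C->B

  step 4 ⇒ step 5: BABACBABACBBABAABACBABACBBABACBABACBBABAABACBABACBBABACBABACBBABA ⇒ ABA·CB·ABA·CB·B·ABA·CB·ABA·CB·B·ABA·ABA·CB·ABA·CB·CB·ABA·CB·B·ABA·CB·ABA·CB·B·ABA·ABA·CB·ABA·CB·B·ABA·CB·ABA·CB·B·ABA·ABA·CB·ABA·CB·CB·ABA·CB·B·ABA·CB·ABA·CB·B·ABA·ABA·CB·ABA·CB·B·ABA·CB·ABA·CB·B·ABA·ABA·CB·ABA·CB
    A ↦ CB
    B ↦ ABA
    C ↦ B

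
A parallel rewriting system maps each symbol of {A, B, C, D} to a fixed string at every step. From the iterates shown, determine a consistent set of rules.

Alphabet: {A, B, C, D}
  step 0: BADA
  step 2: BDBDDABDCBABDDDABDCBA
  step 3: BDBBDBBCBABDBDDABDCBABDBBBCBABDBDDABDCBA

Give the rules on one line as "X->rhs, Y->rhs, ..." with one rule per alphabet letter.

  step 2 ⇒ step 3: BDBDDABDCBABDDDABDCBA ⇒ BD·B·BD·B·B·CBA·BD·B·DDA·BD·CBA·BD·B·B·B·CBA·BD·B·DDA·BD·CBA
    A ↦ CBA
    B ↦ BD
    C ↦ DDA
    D ↦ B

A->CBA, B->BD, C->DDA, D->B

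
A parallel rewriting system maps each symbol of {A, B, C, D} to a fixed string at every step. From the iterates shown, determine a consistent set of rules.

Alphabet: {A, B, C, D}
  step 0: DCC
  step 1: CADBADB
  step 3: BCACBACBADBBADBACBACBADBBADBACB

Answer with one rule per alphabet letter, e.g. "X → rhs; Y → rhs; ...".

A->B, B->ACB, C->ADB, D->C

  step 0 ⇒ step 1: DCC ⇒ C·ADB·ADB
    C ↦ ADB
    D ↦ C
    A ↦ B  (constrained at step 1)
    B ↦ ACB  (constrained at step 1)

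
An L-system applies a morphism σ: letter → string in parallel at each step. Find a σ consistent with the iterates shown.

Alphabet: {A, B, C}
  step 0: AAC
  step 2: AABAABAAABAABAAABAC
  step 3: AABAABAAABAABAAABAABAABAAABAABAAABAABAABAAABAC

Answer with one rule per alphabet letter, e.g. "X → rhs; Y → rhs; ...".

A->AAB, B->A, C->AC

  step 2 ⇒ step 3: AABAABAAABAABAAABAC ⇒ AAB·AAB·A·AAB·AAB·A·AAB·AAB·AAB·A·AAB·AAB·A·AAB·AAB·AAB·A·AAB·AC
    A ↦ AAB
    B ↦ A
    C ↦ AC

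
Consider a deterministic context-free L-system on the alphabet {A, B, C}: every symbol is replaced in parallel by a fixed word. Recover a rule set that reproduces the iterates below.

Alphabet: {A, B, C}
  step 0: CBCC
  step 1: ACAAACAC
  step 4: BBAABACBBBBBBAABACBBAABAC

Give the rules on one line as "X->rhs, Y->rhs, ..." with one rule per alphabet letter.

  step 0 ⇒ step 1: CBCC ⇒ AC·AA·AC·AC
    B ↦ AA
    C ↦ AC
    A ↦ B  (constrained at step 1)

A->B, B->AA, C->AC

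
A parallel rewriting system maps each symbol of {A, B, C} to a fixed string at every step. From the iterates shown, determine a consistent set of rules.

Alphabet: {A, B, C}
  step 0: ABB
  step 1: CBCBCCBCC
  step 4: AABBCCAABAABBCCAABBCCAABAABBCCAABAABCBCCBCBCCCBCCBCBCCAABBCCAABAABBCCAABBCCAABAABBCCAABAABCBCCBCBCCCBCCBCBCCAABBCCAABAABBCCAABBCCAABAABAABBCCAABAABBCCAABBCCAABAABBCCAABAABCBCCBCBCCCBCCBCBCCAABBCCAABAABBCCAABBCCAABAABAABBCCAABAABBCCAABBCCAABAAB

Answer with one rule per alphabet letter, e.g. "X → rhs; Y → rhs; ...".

  step 0 ⇒ step 1: ABB ⇒ CBC·BCC·BCC
    A ↦ CBC
    B ↦ BCC
    C ↦ AAB  (constrained at step 1)

A->CBC, B->BCC, C->AAB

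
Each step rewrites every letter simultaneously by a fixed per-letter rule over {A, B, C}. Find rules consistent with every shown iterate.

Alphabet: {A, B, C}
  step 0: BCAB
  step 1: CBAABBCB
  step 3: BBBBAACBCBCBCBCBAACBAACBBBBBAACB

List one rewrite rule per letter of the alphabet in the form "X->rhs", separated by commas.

A->BB, B->CB, C->AA

  step 0 ⇒ step 1: BCAB ⇒ CB·AA·BB·CB
    A ↦ BB
    B ↦ CB
    C ↦ AA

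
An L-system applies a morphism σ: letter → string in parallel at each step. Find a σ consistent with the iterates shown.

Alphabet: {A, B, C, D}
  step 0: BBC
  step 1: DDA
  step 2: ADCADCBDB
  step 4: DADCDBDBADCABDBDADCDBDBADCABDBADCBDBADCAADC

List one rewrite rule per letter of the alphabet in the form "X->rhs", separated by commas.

A->BDB, B->D, C->A, D->ADC

  step 1 ⇒ step 2: DDA ⇒ ADC·ADC·BDB
    A ↦ BDB
    D ↦ ADC
  step 0 ⇒ step 1: BBC ⇒ D·D·A
    B ↦ D
  step 0 ⇒ step 1: BBC ⇒ D·D·A
    C ↦ A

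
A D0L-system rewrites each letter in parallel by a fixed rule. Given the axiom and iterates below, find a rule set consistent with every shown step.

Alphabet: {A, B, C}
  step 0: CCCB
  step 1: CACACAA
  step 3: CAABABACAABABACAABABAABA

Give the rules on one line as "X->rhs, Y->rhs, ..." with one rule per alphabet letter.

  step 0 ⇒ step 1: CCCB ⇒ CA·CA·CA·A
    B ↦ A
    C ↦ CA
    A ↦ AB  (constrained at step 1)

A->AB, B->A, C->CA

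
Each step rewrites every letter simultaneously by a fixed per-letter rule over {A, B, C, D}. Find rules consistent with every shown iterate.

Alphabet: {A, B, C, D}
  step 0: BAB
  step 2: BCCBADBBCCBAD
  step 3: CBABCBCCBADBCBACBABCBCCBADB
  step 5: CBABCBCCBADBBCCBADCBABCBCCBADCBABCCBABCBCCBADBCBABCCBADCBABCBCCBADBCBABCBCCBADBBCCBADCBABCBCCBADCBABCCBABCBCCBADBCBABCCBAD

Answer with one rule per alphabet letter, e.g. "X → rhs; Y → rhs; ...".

  step 2 ⇒ step 3: BCCBADBBCCBAD ⇒ CBA·BC·BC·CBA·D·B·CBA·CBA·BC·BC·CBA·D·B
    A ↦ D
    B ↦ CBA
    C ↦ BC
    D ↦ B

A->D, B->CBA, C->BC, D->B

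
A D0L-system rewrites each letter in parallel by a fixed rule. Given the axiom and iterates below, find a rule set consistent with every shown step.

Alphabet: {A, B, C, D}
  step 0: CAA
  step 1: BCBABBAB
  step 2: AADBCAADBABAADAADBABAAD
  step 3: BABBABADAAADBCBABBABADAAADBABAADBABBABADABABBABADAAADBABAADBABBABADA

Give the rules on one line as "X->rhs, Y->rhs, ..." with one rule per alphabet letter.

A->BAB, B->AAD, C->BC, D->ADA

  step 2 ⇒ step 3: AADBCAADBABAADAADBABAAD ⇒ BAB·BAB·ADA·AAD·BC·BAB·BAB·ADA·AAD·BAB·AAD·BAB·BAB·ADA·BAB·BAB·ADA·AAD·BAB·AAD·BAB·BAB·ADA
    A ↦ BAB
    B ↦ AAD
    C ↦ BC
    D ↦ ADA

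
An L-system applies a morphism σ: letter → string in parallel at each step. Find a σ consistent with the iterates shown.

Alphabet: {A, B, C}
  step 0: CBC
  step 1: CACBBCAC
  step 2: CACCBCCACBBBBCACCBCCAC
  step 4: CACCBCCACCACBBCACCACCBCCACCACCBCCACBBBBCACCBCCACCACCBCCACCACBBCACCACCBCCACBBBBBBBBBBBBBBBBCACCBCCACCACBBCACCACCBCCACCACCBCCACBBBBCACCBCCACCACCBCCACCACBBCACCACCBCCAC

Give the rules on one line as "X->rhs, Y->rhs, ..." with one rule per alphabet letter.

  step 1 ⇒ step 2: CACBBCAC ⇒ CAC·CBC·CAC·BB·BB·CAC·CBC·CAC
    A ↦ CBC
    B ↦ BB
    C ↦ CAC

A->CBC, B->BB, C->CAC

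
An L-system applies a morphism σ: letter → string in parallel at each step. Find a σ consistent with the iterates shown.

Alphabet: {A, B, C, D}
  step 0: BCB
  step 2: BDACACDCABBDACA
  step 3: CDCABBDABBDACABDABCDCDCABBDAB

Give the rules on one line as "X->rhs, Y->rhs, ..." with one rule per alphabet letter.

A->B, B->CD, C->BDA, D->CA

  step 2 ⇒ step 3: BDACACDCABBDACA ⇒ CD·CA·B·BDA·B·BDA·CA·BDA·B·CD·CD·CA·B·BDA·B
    A ↦ B
    B ↦ CD
    C ↦ BDA
    D ↦ CA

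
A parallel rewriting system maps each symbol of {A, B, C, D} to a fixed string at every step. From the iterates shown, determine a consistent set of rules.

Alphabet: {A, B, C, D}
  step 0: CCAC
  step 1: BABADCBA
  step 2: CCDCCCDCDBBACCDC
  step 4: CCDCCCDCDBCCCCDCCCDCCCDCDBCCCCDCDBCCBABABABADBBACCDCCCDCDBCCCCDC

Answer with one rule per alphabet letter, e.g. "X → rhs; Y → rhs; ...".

A->DC, B->CC, C->BA, D->DB

  step 1 ⇒ step 2: BABADCBA ⇒ CC·DC·CC·DC·DB·BA·CC·DC
    A ↦ DC
    B ↦ CC
    C ↦ BA
    D ↦ DB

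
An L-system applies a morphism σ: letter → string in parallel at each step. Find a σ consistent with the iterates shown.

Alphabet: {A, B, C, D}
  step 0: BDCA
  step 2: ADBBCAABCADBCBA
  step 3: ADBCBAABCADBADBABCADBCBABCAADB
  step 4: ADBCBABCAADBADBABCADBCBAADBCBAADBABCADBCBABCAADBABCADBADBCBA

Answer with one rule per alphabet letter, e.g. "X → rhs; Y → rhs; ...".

A->ADB, B->A, C->BC, D->CB

  step 3 ⇒ step 4: ADBCBAABCADBADBABCADBCBABCAADB ⇒ ADB·CB·A·BC·A·ADB·ADB·A·BC·ADB·CB·A·ADB·CB·A·ADB·A·BC·ADB·CB·A·BC·A·ADB·A·BC·ADB·ADB·CB·A
    A ↦ ADB
    B ↦ A
    C ↦ BC
    D ↦ CB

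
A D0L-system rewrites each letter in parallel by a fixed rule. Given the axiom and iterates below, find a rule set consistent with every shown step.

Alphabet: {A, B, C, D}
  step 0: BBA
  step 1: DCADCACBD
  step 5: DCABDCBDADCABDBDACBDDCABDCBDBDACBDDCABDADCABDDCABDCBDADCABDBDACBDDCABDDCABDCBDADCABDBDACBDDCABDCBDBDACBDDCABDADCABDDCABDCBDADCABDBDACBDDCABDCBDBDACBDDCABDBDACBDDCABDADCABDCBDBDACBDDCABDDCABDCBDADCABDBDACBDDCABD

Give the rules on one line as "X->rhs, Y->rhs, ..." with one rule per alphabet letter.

A->CBD, B->DCA, C->A, D->BD

  step 0 ⇒ step 1: BBA ⇒ DCA·DCA·CBD
    A ↦ CBD
    B ↦ DCA
    C ↦ A  (constrained at step 1)
    D ↦ BD  (constrained at step 1)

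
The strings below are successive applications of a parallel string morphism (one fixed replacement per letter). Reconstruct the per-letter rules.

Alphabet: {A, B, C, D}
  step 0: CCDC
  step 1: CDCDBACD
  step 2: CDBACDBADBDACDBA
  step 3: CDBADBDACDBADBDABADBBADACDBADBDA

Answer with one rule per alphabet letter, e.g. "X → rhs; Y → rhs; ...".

A->DA, B->DB, C->CD, D->BA

  step 2 ⇒ step 3: CDBACDBADBDACDBA ⇒ CD·BA·DB·DA·CD·BA·DB·DA·BA·DB·BA·DA·CD·BA·DB·DA
    A ↦ DA
    B ↦ DB
    C ↦ CD
    D ↦ BA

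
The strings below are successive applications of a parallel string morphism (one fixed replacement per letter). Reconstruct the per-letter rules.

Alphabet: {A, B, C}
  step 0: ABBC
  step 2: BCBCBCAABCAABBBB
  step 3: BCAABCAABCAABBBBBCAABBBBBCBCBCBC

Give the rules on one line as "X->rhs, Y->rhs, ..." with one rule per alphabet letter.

A->BB, B->BC, C->AA

  step 2 ⇒ step 3: BCBCBCAABCAABBBB ⇒ BC·AA·BC·AA·BC·AA·BB·BB·BC·AA·BB·BB·BC·BC·BC·BC
    A ↦ BB
    B ↦ BC
    C ↦ AA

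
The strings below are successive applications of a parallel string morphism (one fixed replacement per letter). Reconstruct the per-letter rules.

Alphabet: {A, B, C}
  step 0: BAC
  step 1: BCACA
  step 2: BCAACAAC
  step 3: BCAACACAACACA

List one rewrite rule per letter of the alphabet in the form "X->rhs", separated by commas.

A->AC, B->BC, C->A

  step 2 ⇒ step 3: BCAACAAC ⇒ BC·A·AC·AC·A·AC·AC·A
    A ↦ AC
    B ↦ BC
    C ↦ A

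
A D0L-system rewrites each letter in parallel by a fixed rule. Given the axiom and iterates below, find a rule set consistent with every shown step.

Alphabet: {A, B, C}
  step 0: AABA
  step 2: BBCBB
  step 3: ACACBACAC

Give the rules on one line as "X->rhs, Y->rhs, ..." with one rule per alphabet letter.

A->C, B->AC, C->B

  step 2 ⇒ step 3: BBCBB ⇒ AC·AC·B·AC·AC
    B ↦ AC
    C ↦ B
    A ↦ C  (constrained at step 0)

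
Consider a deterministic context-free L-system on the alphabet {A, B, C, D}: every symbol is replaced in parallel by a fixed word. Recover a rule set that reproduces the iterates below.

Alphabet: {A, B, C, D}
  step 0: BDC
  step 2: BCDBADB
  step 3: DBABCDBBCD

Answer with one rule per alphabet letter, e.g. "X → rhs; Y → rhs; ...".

A->B, B->D, C->BA, D->BC

  step 2 ⇒ step 3: BCDBADB ⇒ D·BA·BC·D·B·BC·D
    A ↦ B
    B ↦ D
    C ↦ BA
    D ↦ BC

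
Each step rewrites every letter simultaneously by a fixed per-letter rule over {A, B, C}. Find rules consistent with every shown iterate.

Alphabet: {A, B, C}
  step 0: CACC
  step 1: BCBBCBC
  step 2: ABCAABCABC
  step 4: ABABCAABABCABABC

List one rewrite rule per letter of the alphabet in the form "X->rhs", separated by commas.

A->B, B->A, C->BC

  step 1 ⇒ step 2: BCBBCBC ⇒ A·BC·A·A·BC·A·BC
    B ↦ A
    C ↦ BC
  step 0 ⇒ step 1: CACC ⇒ BC·B·BC·BC
    A ↦ B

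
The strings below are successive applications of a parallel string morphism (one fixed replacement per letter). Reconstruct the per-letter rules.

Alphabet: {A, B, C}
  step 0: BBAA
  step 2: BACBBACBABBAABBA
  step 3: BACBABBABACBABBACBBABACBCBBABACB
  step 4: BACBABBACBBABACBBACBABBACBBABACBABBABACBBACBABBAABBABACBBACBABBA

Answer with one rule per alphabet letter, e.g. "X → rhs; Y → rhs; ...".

  step 3 ⇒ step 4: BACBABBABACBABBACBBABACBCBBABACB ⇒ BA·CB·AB·BA·CB·BA·BA·CB·BA·CB·AB·BA·CB·BA·BA·CB·AB·BA·BA·CB·BA·CB·AB·BA·AB·BA·BA·CB·BA·CB·AB·BA
    A ↦ CB
    B ↦ BA
    C ↦ AB

A->CB, B->BA, C->AB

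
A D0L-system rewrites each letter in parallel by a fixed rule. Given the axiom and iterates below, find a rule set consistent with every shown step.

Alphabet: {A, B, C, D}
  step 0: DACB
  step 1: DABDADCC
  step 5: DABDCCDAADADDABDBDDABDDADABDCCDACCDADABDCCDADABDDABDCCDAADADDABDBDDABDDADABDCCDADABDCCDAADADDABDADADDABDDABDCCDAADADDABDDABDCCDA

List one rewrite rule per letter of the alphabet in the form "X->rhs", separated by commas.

  step 0 ⇒ step 1: DACB ⇒ DA·BD·AD·CC
    A ↦ BD
    B ↦ CC
    C ↦ AD
    D ↦ DA

A->BD, B->CC, C->AD, D->DA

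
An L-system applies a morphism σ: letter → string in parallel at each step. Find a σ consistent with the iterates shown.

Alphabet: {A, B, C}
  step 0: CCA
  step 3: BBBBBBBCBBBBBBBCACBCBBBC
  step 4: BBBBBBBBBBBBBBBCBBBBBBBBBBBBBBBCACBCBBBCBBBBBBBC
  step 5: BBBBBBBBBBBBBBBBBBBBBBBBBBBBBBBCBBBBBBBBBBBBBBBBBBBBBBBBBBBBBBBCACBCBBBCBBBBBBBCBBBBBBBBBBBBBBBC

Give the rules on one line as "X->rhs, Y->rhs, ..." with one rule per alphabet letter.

  step 4 ⇒ step 5: BBBBBBBBBBBBBBBCBBBBBBBBBBBBBBBCACBCBBBCBBBBBBBC ⇒ BB·BB·BB·BB·BB·BB·BB·BB·BB·BB·BB·BB·BB·BB·BB·BC·BB·BB·BB·BB·BB·BB·BB·BB·BB·BB·BB·BB·BB·BB·BB·BC·AC·BC·BB·BC·BB·BB·BB·BC·BB·BB·BB·BB·BB·BB·BB·BC
    A ↦ AC
    B ↦ BB
    C ↦ BC

A->AC, B->BB, C->BC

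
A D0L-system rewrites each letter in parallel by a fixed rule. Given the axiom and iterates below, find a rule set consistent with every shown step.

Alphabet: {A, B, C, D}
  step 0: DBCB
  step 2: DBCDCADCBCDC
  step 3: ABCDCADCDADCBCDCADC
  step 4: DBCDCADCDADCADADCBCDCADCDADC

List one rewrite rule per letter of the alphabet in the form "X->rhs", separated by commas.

A->D, B->BC, C->DC, D->A

  step 3 ⇒ step 4: ABCDCADCDADCBCDCADC ⇒ D·BC·DC·A·DC·D·A·DC·A·D·A·DC·BC·DC·A·DC·D·A·DC
    A ↦ D
    B ↦ BC
    C ↦ DC
    D ↦ A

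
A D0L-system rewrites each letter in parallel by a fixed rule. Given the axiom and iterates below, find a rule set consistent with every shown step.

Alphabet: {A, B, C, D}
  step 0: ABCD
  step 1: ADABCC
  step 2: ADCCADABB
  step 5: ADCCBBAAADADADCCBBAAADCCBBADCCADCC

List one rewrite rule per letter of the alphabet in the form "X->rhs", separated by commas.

A->AD, B->A, C->B, D->CC

  step 1 ⇒ step 2: ADABCC ⇒ AD·CC·AD·A·B·B
    A ↦ AD
    B ↦ A
    C ↦ B
    D ↦ CC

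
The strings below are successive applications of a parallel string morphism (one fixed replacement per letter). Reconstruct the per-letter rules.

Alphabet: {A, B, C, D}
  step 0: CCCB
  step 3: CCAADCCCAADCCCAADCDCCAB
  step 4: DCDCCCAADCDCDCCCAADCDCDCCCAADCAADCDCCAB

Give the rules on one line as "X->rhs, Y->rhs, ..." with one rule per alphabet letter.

  step 3 ⇒ step 4: CCAADCCCAADCCCAADCDCCAB ⇒ DC·DC·C·C·AA·DC·DC·DC·C·C·AA·DC·DC·DC·C·C·AA·DC·AA·DC·DC·C·AB
    A ↦ C
    B ↦ AB
    C ↦ DC
    D ↦ AA

A->C, B->AB, C->DC, D->AA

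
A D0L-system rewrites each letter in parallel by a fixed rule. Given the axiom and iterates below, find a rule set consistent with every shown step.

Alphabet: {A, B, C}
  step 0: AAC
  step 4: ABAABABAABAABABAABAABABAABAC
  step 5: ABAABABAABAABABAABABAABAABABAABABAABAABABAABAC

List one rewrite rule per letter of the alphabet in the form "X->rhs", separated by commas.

A->AB, B->A, C->AC

  step 4 ⇒ step 5: ABAABABAABAABABAABAABABAABAC ⇒ AB·A·AB·AB·A·AB·A·AB·AB·A·AB·AB·A·AB·A·AB·AB·A·AB·AB·A·AB·A·AB·AB·A·AB·AC
    A ↦ AB
    B ↦ A
    C ↦ AC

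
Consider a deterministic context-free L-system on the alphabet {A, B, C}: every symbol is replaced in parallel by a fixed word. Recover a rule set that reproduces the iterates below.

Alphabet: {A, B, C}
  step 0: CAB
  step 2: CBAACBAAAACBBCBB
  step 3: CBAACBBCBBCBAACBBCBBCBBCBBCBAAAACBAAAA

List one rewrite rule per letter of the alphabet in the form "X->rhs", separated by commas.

A->CBB, B->AA, C->CB

  step 2 ⇒ step 3: CBAACBAAAACBBCBB ⇒ CB·AA·CBB·CBB·CB·AA·CBB·CBB·CBB·CBB·CB·AA·AA·CB·AA·AA
    A ↦ CBB
    B ↦ AA
    C ↦ CB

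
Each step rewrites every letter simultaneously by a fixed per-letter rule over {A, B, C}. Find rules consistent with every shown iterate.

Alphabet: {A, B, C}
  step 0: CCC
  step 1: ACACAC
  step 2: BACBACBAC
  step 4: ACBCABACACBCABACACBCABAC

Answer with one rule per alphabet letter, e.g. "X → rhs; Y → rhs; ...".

  step 1 ⇒ step 2: ACACAC ⇒ B·AC·B·AC·B·AC
    A ↦ B
    C ↦ AC
    B ↦ CA  (constrained at step 2)

A->B, B->CA, C->AC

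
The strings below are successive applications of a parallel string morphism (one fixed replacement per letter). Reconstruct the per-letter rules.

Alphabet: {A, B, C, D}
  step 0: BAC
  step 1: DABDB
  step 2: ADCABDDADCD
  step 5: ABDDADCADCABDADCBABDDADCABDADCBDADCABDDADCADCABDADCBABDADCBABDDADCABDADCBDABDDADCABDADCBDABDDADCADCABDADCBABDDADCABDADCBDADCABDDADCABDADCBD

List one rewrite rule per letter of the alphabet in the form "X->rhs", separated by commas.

  step 1 ⇒ step 2: DABDB ⇒ ADC·ABD·D·ADC·D
    A ↦ ABD
    B ↦ D
    D ↦ ADC
  step 0 ⇒ step 1: BAC ⇒ D·ABD·B
    C ↦ B

A->ABD, B->D, C->B, D->ADC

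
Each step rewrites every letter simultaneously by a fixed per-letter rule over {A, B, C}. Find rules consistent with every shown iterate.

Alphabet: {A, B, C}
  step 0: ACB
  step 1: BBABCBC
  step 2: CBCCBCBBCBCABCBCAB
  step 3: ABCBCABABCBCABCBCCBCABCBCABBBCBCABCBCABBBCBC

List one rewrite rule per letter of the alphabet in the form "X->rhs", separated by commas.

A->BB, B->CBC, C->AB

  step 2 ⇒ step 3: CBCCBCBBCBCABCBCAB ⇒ AB·CBC·AB·AB·CBC·AB·CBC·CBC·AB·CBC·AB·BB·CBC·AB·CBC·AB·BB·CBC
    A ↦ BB
    B ↦ CBC
    C ↦ AB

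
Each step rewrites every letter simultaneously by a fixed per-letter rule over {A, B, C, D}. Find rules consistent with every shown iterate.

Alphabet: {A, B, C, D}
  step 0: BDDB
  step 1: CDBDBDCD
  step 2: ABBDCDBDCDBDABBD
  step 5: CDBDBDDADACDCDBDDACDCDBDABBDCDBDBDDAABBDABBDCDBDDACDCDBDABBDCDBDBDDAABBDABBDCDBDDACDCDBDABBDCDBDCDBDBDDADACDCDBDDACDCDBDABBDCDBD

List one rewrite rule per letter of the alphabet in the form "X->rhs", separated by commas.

A->DA, B->CD, C->AB, D->BD

  step 1 ⇒ step 2: CDBDBDCD ⇒ AB·BD·CD·BD·CD·BD·AB·BD
    B ↦ CD
    C ↦ AB
    D ↦ BD
    A ↦ DA  (constrained at step 2)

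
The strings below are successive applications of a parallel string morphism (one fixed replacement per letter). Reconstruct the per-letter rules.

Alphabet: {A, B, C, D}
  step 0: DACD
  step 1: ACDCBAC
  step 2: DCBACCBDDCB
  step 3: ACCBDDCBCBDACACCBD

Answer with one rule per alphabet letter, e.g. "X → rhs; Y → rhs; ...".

A->D, B->D, C->CB, D->AC

  step 2 ⇒ step 3: DCBACCBDDCB ⇒ AC·CB·D·D·CB·CB·D·AC·AC·CB·D
    A ↦ D
    B ↦ D
    C ↦ CB
    D ↦ AC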